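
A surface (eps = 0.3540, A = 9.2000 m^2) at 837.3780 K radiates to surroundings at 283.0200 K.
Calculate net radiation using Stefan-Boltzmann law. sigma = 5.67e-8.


T^4 = 4.9168e+11
Tsurr^4 = 6.4161e+09
Q = 0.3540 * 5.67e-8 * 9.2000 * 4.8527e+11 = 89609.8725 W

89609.8725 W


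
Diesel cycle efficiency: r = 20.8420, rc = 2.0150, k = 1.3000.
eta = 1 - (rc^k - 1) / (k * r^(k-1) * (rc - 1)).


r^(k-1) = 2.4870
rc^k = 2.4863
eta = 0.5471 = 54.7079%

54.7079%


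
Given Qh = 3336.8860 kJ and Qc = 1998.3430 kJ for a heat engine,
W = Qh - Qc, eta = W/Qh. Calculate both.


W = 3336.8860 - 1998.3430 = 1338.5430 kJ
eta = 1338.5430 / 3336.8860 = 0.4011 = 40.1135%

W = 1338.5430 kJ, eta = 40.1135%


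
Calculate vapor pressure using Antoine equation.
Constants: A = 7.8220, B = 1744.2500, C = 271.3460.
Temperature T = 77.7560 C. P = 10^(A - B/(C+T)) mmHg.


C+T = 349.1020
B/(C+T) = 4.9964
log10(P) = 7.8220 - 4.9964 = 2.8256
P = 10^2.8256 = 669.2822 mmHg

669.2822 mmHg


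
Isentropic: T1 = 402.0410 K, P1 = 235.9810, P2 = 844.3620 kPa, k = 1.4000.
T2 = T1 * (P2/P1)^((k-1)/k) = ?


(k-1)/k = 0.2857
(P2/P1)^exp = 1.4394
T2 = 402.0410 * 1.4394 = 578.7041 K

578.7041 K


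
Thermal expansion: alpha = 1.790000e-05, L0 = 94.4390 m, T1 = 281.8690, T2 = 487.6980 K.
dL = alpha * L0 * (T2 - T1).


dT = 205.8290 K
dL = 1.790000e-05 * 94.4390 * 205.8290 = 0.347945 m
L_final = 94.786945 m

dL = 0.347945 m


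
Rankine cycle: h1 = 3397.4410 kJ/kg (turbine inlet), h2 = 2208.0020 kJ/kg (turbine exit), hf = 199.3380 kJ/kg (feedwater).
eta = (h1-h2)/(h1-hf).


W = 1189.4390 kJ/kg
Q_in = 3198.1030 kJ/kg
eta = 0.3719 = 37.1920%

eta = 37.1920%


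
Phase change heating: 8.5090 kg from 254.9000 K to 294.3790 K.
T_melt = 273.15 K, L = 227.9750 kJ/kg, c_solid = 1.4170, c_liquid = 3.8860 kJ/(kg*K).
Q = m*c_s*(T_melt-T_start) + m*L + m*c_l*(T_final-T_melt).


Q1 (sensible, solid) = 8.5090 * 1.4170 * 18.2500 = 220.0449 kJ
Q2 (latent) = 8.5090 * 227.9750 = 1939.8393 kJ
Q3 (sensible, liquid) = 8.5090 * 3.8860 * 21.2290 = 701.9576 kJ
Q_total = 2861.8417 kJ

2861.8417 kJ


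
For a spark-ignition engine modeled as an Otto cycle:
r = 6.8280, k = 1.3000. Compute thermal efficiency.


r^(k-1) = 1.7795
eta = 1 - 1/1.7795 = 0.4380 = 43.8032%

43.8032%


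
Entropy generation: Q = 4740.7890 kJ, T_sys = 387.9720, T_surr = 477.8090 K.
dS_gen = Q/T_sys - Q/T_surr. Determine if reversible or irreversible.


dS_sys = 4740.7890/387.9720 = 12.2194 kJ/K
dS_surr = -4740.7890/477.8090 = -9.9219 kJ/K
dS_gen = 12.2194 - 9.9219 = 2.2975 kJ/K (irreversible)

dS_gen = 2.2975 kJ/K, irreversible


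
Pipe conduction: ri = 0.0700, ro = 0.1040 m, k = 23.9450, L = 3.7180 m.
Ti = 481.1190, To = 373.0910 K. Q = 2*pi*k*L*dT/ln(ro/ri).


dT = 108.0280 K
ln(ro/ri) = 0.3959
Q = 2*pi*23.9450*3.7180*108.0280 / 0.3959 = 152636.9549 W

152636.9549 W


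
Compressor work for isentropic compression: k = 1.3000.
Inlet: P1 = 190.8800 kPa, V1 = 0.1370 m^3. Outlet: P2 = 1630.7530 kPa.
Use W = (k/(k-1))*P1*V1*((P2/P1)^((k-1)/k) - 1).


(k-1)/k = 0.2308
(P2/P1)^exp = 1.6406
W = 4.3333 * 190.8800 * 0.1370 * (1.6406 - 1) = 72.5872 kJ

72.5872 kJ


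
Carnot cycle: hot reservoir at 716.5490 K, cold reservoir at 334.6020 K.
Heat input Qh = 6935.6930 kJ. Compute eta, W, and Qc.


eta = 1 - 334.6020/716.5490 = 0.5330
W = 0.5330 * 6935.6930 = 3696.9797 kJ
Qc = 6935.6930 - 3696.9797 = 3238.7133 kJ

eta = 53.3037%, W = 3696.9797 kJ, Qc = 3238.7133 kJ


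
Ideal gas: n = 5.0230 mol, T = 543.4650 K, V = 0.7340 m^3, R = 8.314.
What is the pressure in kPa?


P = nRT/V = 5.0230 * 8.314 * 543.4650 / 0.7340
= 22695.7625 / 0.7340 = 30920.6574 Pa = 30.9207 kPa

30.9207 kPa


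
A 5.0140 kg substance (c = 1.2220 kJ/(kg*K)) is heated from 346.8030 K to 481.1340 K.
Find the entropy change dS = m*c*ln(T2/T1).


T2/T1 = 1.3873
ln(T2/T1) = 0.3274
dS = 5.0140 * 1.2220 * 0.3274 = 2.0059 kJ/K

2.0059 kJ/K


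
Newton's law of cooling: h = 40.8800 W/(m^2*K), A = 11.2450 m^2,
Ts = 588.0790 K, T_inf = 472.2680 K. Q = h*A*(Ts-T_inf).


dT = 115.8110 K
Q = 40.8800 * 11.2450 * 115.8110 = 53237.8071 W

53237.8071 W


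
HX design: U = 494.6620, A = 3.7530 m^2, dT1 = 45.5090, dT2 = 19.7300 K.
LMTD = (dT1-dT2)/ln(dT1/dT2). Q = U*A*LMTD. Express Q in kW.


LMTD = 30.8446 K
Q = 494.6620 * 3.7530 * 30.8446 = 57261.9999 W = 57.2620 kW

57.2620 kW


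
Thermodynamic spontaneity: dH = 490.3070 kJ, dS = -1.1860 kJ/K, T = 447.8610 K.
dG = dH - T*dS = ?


T*dS = 447.8610 * -1.1860 = -531.1631 kJ
dG = 490.3070 + 531.1631 = 1021.4701 kJ (non-spontaneous)

dG = 1021.4701 kJ, non-spontaneous


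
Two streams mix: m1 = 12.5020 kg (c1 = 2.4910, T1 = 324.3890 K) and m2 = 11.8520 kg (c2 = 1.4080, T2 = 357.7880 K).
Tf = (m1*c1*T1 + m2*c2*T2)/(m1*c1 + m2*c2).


num = 16072.9073
den = 47.8301
Tf = 336.0417 K

336.0417 K


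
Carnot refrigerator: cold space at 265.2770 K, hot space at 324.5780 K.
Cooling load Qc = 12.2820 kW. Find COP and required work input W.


COP = 265.2770 / 59.3010 = 4.4734
W = 12.2820 / 4.4734 = 2.7456 kW

COP = 4.4734, W = 2.7456 kW


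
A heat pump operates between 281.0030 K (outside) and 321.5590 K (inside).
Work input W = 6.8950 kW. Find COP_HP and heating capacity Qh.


COP = 321.5590 / 40.5560 = 7.9288
Qh = 7.9288 * 6.8950 = 54.6688 kW

COP = 7.9288, Qh = 54.6688 kW


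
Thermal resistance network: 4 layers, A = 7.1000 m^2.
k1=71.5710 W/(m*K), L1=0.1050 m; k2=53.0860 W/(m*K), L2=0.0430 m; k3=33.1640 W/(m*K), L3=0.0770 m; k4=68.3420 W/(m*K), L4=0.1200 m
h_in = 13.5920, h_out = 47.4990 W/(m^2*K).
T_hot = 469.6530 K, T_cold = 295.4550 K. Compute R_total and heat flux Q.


R_conv_in = 1/(13.5920*7.1000) = 0.0104
R_1 = 0.1050/(71.5710*7.1000) = 0.0002
R_2 = 0.0430/(53.0860*7.1000) = 0.0001
R_3 = 0.0770/(33.1640*7.1000) = 0.0003
R_4 = 0.1200/(68.3420*7.1000) = 0.0002
R_conv_out = 1/(47.4990*7.1000) = 0.0030
R_total = 0.0142 K/W
Q = 174.1980 / 0.0142 = 12247.9648 W

R_total = 0.0142 K/W, Q = 12247.9648 W


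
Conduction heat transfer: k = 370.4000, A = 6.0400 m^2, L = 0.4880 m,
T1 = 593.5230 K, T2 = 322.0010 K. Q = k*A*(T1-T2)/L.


dT = 271.5220 K
Q = 370.4000 * 6.0400 * 271.5220 / 0.4880 = 1244781.4810 W

1244781.4810 W


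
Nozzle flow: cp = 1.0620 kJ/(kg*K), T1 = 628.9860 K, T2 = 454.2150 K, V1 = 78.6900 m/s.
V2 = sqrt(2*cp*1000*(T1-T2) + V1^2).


dT = 174.7710 K
2*cp*1000*dT = 371213.6040
V1^2 = 6192.1161
V2 = sqrt(377405.7201) = 614.3336 m/s

614.3336 m/s


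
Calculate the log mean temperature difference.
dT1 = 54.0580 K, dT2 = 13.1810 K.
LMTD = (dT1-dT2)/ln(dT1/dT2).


dT1/dT2 = 4.1012
ln(dT1/dT2) = 1.4113
LMTD = 40.8770 / 1.4113 = 28.9645 K

28.9645 K


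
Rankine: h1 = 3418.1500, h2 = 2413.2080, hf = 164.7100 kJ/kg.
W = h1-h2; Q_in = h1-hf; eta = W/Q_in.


W = 1004.9420 kJ/kg
Q_in = 3253.4400 kJ/kg
eta = 0.3089 = 30.8886%

eta = 30.8886%


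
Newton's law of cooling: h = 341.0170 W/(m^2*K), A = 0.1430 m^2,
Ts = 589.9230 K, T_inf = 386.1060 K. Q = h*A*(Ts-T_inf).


dT = 203.8170 K
Q = 341.0170 * 0.1430 * 203.8170 = 9939.2239 W

9939.2239 W


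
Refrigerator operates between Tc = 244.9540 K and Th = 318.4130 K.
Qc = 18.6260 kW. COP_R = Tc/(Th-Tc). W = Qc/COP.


COP = 244.9540 / 73.4590 = 3.3346
W = 18.6260 / 3.3346 = 5.5857 kW

COP = 3.3346, W = 5.5857 kW


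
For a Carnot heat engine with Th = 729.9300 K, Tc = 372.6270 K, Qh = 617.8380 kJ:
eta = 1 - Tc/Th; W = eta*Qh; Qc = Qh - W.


eta = 1 - 372.6270/729.9300 = 0.4895
W = 0.4895 * 617.8380 = 302.4336 kJ
Qc = 617.8380 - 302.4336 = 315.4044 kJ

eta = 48.9503%, W = 302.4336 kJ, Qc = 315.4044 kJ


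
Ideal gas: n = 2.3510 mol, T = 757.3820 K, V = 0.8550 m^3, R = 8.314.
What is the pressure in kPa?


P = nRT/V = 2.3510 * 8.314 * 757.3820 / 0.8550
= 14803.9507 / 0.8550 = 17314.5622 Pa = 17.3146 kPa

17.3146 kPa


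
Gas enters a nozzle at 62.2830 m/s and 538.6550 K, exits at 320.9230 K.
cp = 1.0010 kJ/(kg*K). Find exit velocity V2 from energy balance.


dT = 217.7320 K
2*cp*1000*dT = 435899.4640
V1^2 = 3879.1721
V2 = sqrt(439778.6361) = 663.1581 m/s

663.1581 m/s


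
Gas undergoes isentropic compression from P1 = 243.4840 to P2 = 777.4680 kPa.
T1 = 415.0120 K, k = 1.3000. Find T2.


(k-1)/k = 0.2308
(P2/P1)^exp = 1.3072
T2 = 415.0120 * 1.3072 = 542.5219 K

542.5219 K


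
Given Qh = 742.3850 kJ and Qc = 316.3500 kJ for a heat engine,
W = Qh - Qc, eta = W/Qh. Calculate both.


W = 742.3850 - 316.3500 = 426.0350 kJ
eta = 426.0350 / 742.3850 = 0.5739 = 57.3873%

W = 426.0350 kJ, eta = 57.3873%


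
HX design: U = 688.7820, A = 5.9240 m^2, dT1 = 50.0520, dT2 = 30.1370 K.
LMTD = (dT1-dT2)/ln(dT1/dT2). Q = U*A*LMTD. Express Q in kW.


LMTD = 39.2562 K
Q = 688.7820 * 5.9240 * 39.2562 = 160178.6922 W = 160.1787 kW

160.1787 kW


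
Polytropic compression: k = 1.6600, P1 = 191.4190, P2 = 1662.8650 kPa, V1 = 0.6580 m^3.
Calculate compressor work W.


(k-1)/k = 0.3976
(P2/P1)^exp = 2.3620
W = 2.5152 * 191.4190 * 0.6580 * (2.3620 - 1) = 431.4829 kJ

431.4829 kJ


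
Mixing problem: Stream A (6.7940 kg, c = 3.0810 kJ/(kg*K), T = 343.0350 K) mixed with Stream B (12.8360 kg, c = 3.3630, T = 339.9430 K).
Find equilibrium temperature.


num = 21854.9949
den = 64.0998
Tf = 340.9527 K

340.9527 K


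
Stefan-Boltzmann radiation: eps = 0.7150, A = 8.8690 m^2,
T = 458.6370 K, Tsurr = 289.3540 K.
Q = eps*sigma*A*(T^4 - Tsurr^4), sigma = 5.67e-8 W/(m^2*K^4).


T^4 = 4.4246e+10
Tsurr^4 = 7.0100e+09
Q = 0.7150 * 5.67e-8 * 8.8690 * 3.7236e+10 = 13388.4273 W

13388.4273 W


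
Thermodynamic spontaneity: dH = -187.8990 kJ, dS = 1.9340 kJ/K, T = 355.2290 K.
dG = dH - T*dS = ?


T*dS = 355.2290 * 1.9340 = 687.0129 kJ
dG = -187.8990 - 687.0129 = -874.9119 kJ (spontaneous)

dG = -874.9119 kJ, spontaneous


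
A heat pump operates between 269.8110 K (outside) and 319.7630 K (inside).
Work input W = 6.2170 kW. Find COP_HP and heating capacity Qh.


COP = 319.7630 / 49.9520 = 6.4014
Qh = 6.4014 * 6.2170 = 39.7975 kW

COP = 6.4014, Qh = 39.7975 kW


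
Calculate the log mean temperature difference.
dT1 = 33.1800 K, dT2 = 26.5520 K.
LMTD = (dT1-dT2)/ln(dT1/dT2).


dT1/dT2 = 1.2496
ln(dT1/dT2) = 0.2228
LMTD = 6.6280 / 0.2228 = 29.7430 K

29.7430 K


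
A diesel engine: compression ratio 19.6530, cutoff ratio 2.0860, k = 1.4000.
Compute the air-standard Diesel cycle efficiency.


r^(k-1) = 3.2913
rc^k = 2.7992
eta = 0.6404 = 64.0450%

64.0450%


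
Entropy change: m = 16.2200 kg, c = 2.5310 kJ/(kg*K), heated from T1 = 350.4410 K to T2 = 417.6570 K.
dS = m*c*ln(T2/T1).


T2/T1 = 1.1918
ln(T2/T1) = 0.1755
dS = 16.2200 * 2.5310 * 0.1755 = 7.2035 kJ/K

7.2035 kJ/K


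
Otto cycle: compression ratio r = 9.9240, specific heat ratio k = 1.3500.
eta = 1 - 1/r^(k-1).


r^(k-1) = 2.2328
eta = 1 - 1/2.2328 = 0.5521 = 55.2122%

55.2122%


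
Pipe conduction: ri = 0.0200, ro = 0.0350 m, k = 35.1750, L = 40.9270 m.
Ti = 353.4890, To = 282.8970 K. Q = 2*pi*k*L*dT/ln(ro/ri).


dT = 70.5920 K
ln(ro/ri) = 0.5596
Q = 2*pi*35.1750*40.9270*70.5920 / 0.5596 = 1141009.9037 W

1141009.9037 W


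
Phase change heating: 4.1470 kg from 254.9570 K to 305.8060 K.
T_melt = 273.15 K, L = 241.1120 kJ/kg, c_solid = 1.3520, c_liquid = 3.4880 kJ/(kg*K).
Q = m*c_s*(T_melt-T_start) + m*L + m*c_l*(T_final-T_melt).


Q1 (sensible, solid) = 4.1470 * 1.3520 * 18.1930 = 102.0035 kJ
Q2 (latent) = 4.1470 * 241.1120 = 999.8915 kJ
Q3 (sensible, liquid) = 4.1470 * 3.4880 * 32.6560 = 472.3604 kJ
Q_total = 1574.2554 kJ

1574.2554 kJ


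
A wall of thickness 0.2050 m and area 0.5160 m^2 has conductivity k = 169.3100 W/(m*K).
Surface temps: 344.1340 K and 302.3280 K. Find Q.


dT = 41.8060 K
Q = 169.3100 * 0.5160 * 41.8060 / 0.2050 = 17816.2815 W

17816.2815 W


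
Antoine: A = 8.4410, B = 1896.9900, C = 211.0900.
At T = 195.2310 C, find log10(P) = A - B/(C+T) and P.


C+T = 406.3210
B/(C+T) = 4.6687
log10(P) = 8.4410 - 4.6687 = 3.7723
P = 10^3.7723 = 5919.7327 mmHg

5919.7327 mmHg


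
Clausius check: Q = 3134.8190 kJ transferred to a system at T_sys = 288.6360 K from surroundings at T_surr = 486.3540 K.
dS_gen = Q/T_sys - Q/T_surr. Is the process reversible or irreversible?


dS_sys = 3134.8190/288.6360 = 10.8608 kJ/K
dS_surr = -3134.8190/486.3540 = -6.4455 kJ/K
dS_gen = 10.8608 - 6.4455 = 4.4153 kJ/K (irreversible)

dS_gen = 4.4153 kJ/K, irreversible


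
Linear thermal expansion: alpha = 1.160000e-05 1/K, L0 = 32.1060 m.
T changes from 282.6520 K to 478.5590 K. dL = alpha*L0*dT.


dT = 195.9070 K
dL = 1.160000e-05 * 32.1060 * 195.9070 = 0.072962 m
L_final = 32.178962 m

dL = 0.072962 m


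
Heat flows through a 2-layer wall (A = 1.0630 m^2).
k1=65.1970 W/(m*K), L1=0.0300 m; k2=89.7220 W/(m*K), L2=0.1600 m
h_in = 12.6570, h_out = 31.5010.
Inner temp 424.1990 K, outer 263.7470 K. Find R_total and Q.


R_conv_in = 1/(12.6570*1.0630) = 0.0743
R_1 = 0.0300/(65.1970*1.0630) = 0.0004
R_2 = 0.1600/(89.7220*1.0630) = 0.0017
R_conv_out = 1/(31.5010*1.0630) = 0.0299
R_total = 0.1063 K/W
Q = 160.4520 / 0.1063 = 1509.4366 W

R_total = 0.1063 K/W, Q = 1509.4366 W


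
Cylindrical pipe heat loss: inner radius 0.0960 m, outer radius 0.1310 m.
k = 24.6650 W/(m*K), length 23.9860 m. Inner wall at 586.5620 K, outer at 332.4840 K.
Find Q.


dT = 254.0780 K
ln(ro/ri) = 0.3108
Q = 2*pi*24.6650*23.9860*254.0780 / 0.3108 = 3038338.9495 W

3038338.9495 W


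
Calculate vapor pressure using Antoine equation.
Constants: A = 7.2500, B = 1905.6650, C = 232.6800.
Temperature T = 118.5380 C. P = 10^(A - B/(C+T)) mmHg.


C+T = 351.2180
B/(C+T) = 5.4259
log10(P) = 7.2500 - 5.4259 = 1.8241
P = 10^1.8241 = 66.6999 mmHg

66.6999 mmHg


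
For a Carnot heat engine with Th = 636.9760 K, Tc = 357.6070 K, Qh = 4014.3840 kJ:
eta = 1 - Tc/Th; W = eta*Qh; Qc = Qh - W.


eta = 1 - 357.6070/636.9760 = 0.4386
W = 0.4386 * 4014.3840 = 1760.6542 kJ
Qc = 4014.3840 - 1760.6542 = 2253.7298 kJ

eta = 43.8586%, W = 1760.6542 kJ, Qc = 2253.7298 kJ


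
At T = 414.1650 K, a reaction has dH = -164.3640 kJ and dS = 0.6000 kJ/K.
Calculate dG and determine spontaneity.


T*dS = 414.1650 * 0.6000 = 248.4990 kJ
dG = -164.3640 - 248.4990 = -412.8630 kJ (spontaneous)

dG = -412.8630 kJ, spontaneous


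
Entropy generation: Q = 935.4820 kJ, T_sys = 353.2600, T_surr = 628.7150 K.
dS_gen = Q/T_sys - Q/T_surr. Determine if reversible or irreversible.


dS_sys = 935.4820/353.2600 = 2.6481 kJ/K
dS_surr = -935.4820/628.7150 = -1.4879 kJ/K
dS_gen = 2.6481 - 1.4879 = 1.1602 kJ/K (irreversible)

dS_gen = 1.1602 kJ/K, irreversible


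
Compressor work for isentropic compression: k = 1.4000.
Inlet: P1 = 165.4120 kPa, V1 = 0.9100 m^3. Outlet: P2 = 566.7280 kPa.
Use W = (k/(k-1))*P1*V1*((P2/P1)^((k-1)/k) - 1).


(k-1)/k = 0.2857
(P2/P1)^exp = 1.4217
W = 3.5000 * 165.4120 * 0.9100 * (1.4217 - 1) = 222.1573 kJ

222.1573 kJ


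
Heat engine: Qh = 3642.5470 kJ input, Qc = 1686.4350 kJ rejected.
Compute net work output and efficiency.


W = 3642.5470 - 1686.4350 = 1956.1120 kJ
eta = 1956.1120 / 3642.5470 = 0.5370 = 53.7018%

W = 1956.1120 kJ, eta = 53.7018%


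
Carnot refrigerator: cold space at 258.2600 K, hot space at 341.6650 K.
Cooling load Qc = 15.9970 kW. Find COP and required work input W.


COP = 258.2600 / 83.4050 = 3.0965
W = 15.9970 / 3.0965 = 5.1662 kW

COP = 3.0965, W = 5.1662 kW


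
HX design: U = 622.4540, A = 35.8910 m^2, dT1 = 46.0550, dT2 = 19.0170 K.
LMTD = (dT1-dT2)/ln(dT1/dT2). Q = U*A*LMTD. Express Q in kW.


LMTD = 30.5686 K
Q = 622.4540 * 35.8910 * 30.5686 = 682917.2226 W = 682.9172 kW

682.9172 kW


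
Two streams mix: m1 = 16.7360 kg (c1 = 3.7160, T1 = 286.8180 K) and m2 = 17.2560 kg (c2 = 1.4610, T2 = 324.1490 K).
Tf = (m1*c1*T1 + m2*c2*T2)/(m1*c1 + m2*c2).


num = 26009.6170
den = 87.4020
Tf = 297.5861 K

297.5861 K


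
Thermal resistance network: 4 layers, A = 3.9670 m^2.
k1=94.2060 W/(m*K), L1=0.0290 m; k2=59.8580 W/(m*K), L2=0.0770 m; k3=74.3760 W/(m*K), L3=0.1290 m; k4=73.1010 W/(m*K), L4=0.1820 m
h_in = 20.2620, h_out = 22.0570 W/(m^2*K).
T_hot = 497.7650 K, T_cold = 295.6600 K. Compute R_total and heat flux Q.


R_conv_in = 1/(20.2620*3.9670) = 0.0124
R_1 = 0.0290/(94.2060*3.9670) = 7.7599e-05
R_2 = 0.0770/(59.8580*3.9670) = 0.0003
R_3 = 0.1290/(74.3760*3.9670) = 0.0004
R_4 = 0.1820/(73.1010*3.9670) = 0.0006
R_conv_out = 1/(22.0570*3.9670) = 0.0114
R_total = 0.0253 K/W
Q = 202.1050 / 0.0253 = 7976.9108 W

R_total = 0.0253 K/W, Q = 7976.9108 W


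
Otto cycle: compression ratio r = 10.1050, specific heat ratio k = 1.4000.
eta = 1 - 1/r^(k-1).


r^(k-1) = 2.5224
eta = 1 - 1/2.5224 = 0.6036 = 60.3553%

60.3553%


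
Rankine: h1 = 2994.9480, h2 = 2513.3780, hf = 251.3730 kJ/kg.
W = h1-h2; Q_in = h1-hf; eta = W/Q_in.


W = 481.5700 kJ/kg
Q_in = 2743.5750 kJ/kg
eta = 0.1755 = 17.5526%

eta = 17.5526%


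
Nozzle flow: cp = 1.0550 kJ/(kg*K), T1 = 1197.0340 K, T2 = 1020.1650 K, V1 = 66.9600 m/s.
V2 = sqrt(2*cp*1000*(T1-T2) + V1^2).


dT = 176.8690 K
2*cp*1000*dT = 373193.5900
V1^2 = 4483.6416
V2 = sqrt(377677.2316) = 614.5545 m/s

614.5545 m/s


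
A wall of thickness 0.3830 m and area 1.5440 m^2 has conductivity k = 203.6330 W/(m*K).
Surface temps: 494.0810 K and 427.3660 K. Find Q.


dT = 66.7150 K
Q = 203.6330 * 1.5440 * 66.7150 / 0.3830 = 54767.1538 W

54767.1538 W


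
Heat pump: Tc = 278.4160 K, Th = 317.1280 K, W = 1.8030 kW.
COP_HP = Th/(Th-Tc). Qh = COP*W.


COP = 317.1280 / 38.7120 = 8.1920
Qh = 8.1920 * 1.8030 = 14.7701 kW

COP = 8.1920, Qh = 14.7701 kW


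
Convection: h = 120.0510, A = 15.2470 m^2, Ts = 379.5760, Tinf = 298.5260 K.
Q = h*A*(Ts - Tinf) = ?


dT = 81.0500 K
Q = 120.0510 * 15.2470 * 81.0500 = 148355.3462 W

148355.3462 W


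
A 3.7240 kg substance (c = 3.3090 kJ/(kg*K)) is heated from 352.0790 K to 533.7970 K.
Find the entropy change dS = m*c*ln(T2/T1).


T2/T1 = 1.5161
ln(T2/T1) = 0.4162
dS = 3.7240 * 3.3090 * 0.4162 = 5.1282 kJ/K

5.1282 kJ/K


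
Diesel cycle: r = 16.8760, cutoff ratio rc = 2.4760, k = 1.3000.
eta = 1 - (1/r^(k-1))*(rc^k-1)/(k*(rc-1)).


r^(k-1) = 2.3344
rc^k = 3.2499
eta = 0.4977 = 49.7702%

49.7702%


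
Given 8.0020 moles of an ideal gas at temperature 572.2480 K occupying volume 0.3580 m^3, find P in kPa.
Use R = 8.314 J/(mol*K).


P = nRT/V = 8.0020 * 8.314 * 572.2480 / 0.3580
= 38070.8743 / 0.3580 = 106343.2243 Pa = 106.3432 kPa

106.3432 kPa


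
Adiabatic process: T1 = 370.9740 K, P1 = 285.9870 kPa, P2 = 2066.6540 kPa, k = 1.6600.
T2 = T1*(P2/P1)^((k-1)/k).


(k-1)/k = 0.3976
(P2/P1)^exp = 2.1953
T2 = 370.9740 * 2.1953 = 814.4086 K

814.4086 K


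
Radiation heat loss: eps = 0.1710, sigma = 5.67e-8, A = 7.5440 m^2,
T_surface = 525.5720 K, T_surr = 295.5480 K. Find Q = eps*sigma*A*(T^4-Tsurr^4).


T^4 = 7.6301e+10
Tsurr^4 = 7.6298e+09
Q = 0.1710 * 5.67e-8 * 7.5440 * 6.8671e+10 = 5022.8950 W

5022.8950 W


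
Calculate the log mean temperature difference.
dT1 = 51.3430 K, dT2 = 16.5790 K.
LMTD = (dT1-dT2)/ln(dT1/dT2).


dT1/dT2 = 3.0969
ln(dT1/dT2) = 1.1304
LMTD = 34.7640 / 1.1304 = 30.7539 K

30.7539 K


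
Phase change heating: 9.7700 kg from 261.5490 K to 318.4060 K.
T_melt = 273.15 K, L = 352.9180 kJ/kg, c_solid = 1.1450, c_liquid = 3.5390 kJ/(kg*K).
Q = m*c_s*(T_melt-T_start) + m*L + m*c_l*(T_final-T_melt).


Q1 (sensible, solid) = 9.7700 * 1.1450 * 11.6010 = 129.7763 kJ
Q2 (latent) = 9.7700 * 352.9180 = 3448.0089 kJ
Q3 (sensible, liquid) = 9.7700 * 3.5390 * 45.2560 = 1564.7728 kJ
Q_total = 5142.5580 kJ

5142.5580 kJ


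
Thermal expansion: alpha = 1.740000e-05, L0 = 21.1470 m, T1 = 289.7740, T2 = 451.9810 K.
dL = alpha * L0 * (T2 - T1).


dT = 162.2070 K
dL = 1.740000e-05 * 21.1470 * 162.2070 = 0.059685 m
L_final = 21.206685 m

dL = 0.059685 m


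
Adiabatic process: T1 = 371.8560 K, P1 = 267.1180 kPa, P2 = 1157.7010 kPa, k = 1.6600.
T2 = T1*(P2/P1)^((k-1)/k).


(k-1)/k = 0.3976
(P2/P1)^exp = 1.7915
T2 = 371.8560 * 1.7915 = 666.1889 K

666.1889 K


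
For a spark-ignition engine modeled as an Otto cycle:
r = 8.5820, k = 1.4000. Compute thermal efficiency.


r^(k-1) = 2.3628
eta = 1 - 1/2.3628 = 0.5768 = 57.6782%

57.6782%


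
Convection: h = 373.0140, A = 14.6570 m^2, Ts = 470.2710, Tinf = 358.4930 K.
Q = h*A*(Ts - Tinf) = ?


dT = 111.7780 K
Q = 373.0140 * 14.6570 * 111.7780 = 611120.0811 W

611120.0811 W


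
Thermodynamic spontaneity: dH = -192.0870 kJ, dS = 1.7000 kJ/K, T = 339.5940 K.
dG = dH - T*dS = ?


T*dS = 339.5940 * 1.7000 = 577.3098 kJ
dG = -192.0870 - 577.3098 = -769.3968 kJ (spontaneous)

dG = -769.3968 kJ, spontaneous


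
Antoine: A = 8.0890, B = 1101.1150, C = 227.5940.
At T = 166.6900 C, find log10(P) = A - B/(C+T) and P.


C+T = 394.2840
B/(C+T) = 2.7927
log10(P) = 8.0890 - 2.7927 = 5.2963
P = 10^5.2963 = 197835.8015 mmHg

197835.8015 mmHg


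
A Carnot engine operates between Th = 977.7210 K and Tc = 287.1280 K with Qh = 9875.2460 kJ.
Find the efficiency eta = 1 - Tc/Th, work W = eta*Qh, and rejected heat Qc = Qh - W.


eta = 1 - 287.1280/977.7210 = 0.7063
W = 0.7063 * 9875.2460 = 6975.1757 kJ
Qc = 9875.2460 - 6975.1757 = 2900.0703 kJ

eta = 70.6329%, W = 6975.1757 kJ, Qc = 2900.0703 kJ


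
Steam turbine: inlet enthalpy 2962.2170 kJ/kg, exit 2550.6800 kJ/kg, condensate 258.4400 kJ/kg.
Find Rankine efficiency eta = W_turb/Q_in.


W = 411.5370 kJ/kg
Q_in = 2703.7770 kJ/kg
eta = 0.1522 = 15.2208%

eta = 15.2208%


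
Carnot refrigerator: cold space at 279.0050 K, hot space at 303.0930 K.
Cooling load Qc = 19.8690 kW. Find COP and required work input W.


COP = 279.0050 / 24.0880 = 11.5827
W = 19.8690 / 11.5827 = 1.7154 kW

COP = 11.5827, W = 1.7154 kW


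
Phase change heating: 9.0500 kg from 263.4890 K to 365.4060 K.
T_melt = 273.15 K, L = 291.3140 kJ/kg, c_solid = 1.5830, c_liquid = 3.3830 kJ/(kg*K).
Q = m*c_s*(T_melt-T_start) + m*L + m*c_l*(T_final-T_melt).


Q1 (sensible, solid) = 9.0500 * 1.5830 * 9.6610 = 138.4049 kJ
Q2 (latent) = 9.0500 * 291.3140 = 2636.3917 kJ
Q3 (sensible, liquid) = 9.0500 * 3.3830 * 92.2560 = 2824.5235 kJ
Q_total = 5599.3202 kJ

5599.3202 kJ


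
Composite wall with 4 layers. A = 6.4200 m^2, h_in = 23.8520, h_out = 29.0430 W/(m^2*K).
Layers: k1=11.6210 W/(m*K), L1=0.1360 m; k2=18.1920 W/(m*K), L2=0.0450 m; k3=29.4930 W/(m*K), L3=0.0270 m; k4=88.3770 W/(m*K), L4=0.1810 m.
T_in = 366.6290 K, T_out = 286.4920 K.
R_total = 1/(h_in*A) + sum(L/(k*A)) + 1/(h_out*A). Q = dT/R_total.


R_conv_in = 1/(23.8520*6.4200) = 0.0065
R_1 = 0.1360/(11.6210*6.4200) = 0.0018
R_2 = 0.0450/(18.1920*6.4200) = 0.0004
R_3 = 0.0270/(29.4930*6.4200) = 0.0001
R_4 = 0.1810/(88.3770*6.4200) = 0.0003
R_conv_out = 1/(29.0430*6.4200) = 0.0054
R_total = 0.0146 K/W
Q = 80.1370 / 0.0146 = 5502.6320 W

R_total = 0.0146 K/W, Q = 5502.6320 W


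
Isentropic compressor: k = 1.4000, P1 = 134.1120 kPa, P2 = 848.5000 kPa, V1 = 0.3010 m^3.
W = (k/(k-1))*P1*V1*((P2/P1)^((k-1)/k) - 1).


(k-1)/k = 0.2857
(P2/P1)^exp = 1.6940
W = 3.5000 * 134.1120 * 0.3010 * (1.6940 - 1) = 98.0512 kJ

98.0512 kJ


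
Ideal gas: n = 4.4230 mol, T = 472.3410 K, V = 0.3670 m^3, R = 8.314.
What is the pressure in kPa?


P = nRT/V = 4.4230 * 8.314 * 472.3410 / 0.3670
= 17369.3115 / 0.3670 = 47327.8243 Pa = 47.3278 kPa

47.3278 kPa


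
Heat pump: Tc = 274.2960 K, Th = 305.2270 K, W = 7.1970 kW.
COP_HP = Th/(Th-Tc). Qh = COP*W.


COP = 305.2270 / 30.9310 = 9.8680
Qh = 9.8680 * 7.1970 = 71.0200 kW

COP = 9.8680, Qh = 71.0200 kW


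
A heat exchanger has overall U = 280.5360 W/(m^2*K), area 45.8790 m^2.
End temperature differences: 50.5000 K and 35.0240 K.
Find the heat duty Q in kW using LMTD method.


LMTD = 42.2911 K
Q = 280.5360 * 45.8790 * 42.2911 = 544316.6557 W = 544.3167 kW

544.3167 kW


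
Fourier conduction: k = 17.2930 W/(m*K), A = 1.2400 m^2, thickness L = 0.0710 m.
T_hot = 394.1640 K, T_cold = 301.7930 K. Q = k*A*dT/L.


dT = 92.3710 K
Q = 17.2930 * 1.2400 * 92.3710 / 0.0710 = 27897.7593 W

27897.7593 W


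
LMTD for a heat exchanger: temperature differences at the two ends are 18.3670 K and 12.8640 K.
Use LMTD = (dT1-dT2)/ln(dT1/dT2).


dT1/dT2 = 1.4278
ln(dT1/dT2) = 0.3561
LMTD = 5.5030 / 0.3561 = 15.4525 K

15.4525 K


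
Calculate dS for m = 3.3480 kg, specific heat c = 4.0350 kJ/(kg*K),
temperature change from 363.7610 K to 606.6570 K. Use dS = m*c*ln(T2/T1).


T2/T1 = 1.6677
ln(T2/T1) = 0.5115
dS = 3.3480 * 4.0350 * 0.5115 = 6.9095 kJ/K

6.9095 kJ/K


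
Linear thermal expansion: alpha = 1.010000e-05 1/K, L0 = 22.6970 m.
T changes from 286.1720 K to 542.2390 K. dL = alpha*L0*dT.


dT = 256.0670 K
dL = 1.010000e-05 * 22.6970 * 256.0670 = 0.058701 m
L_final = 22.755701 m

dL = 0.058701 m


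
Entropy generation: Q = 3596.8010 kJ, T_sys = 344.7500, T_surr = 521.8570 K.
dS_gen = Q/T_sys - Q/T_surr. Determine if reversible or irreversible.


dS_sys = 3596.8010/344.7500 = 10.4331 kJ/K
dS_surr = -3596.8010/521.8570 = -6.8923 kJ/K
dS_gen = 10.4331 - 6.8923 = 3.5408 kJ/K (irreversible)

dS_gen = 3.5408 kJ/K, irreversible


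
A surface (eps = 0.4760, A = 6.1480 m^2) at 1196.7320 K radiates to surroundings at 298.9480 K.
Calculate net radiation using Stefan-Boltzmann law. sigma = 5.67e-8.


T^4 = 2.0511e+12
Tsurr^4 = 7.9870e+09
Q = 0.4760 * 5.67e-8 * 6.1480 * 2.0431e+12 = 339013.5417 W

339013.5417 W


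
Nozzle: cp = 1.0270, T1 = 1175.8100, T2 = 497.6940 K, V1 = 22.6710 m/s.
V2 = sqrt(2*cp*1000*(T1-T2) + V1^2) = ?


dT = 678.1160 K
2*cp*1000*dT = 1392850.2640
V1^2 = 513.9742
V2 = sqrt(1393364.2382) = 1180.4085 m/s

1180.4085 m/s


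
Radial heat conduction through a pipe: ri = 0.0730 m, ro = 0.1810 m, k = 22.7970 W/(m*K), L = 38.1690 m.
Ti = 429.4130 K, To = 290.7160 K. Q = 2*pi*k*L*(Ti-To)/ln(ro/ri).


dT = 138.6970 K
ln(ro/ri) = 0.9080
Q = 2*pi*22.7970*38.1690*138.6970 / 0.9080 = 835086.7434 W

835086.7434 W


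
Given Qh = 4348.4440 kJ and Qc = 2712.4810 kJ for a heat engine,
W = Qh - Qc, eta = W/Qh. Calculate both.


W = 4348.4440 - 2712.4810 = 1635.9630 kJ
eta = 1635.9630 / 4348.4440 = 0.3762 = 37.6218%

W = 1635.9630 kJ, eta = 37.6218%


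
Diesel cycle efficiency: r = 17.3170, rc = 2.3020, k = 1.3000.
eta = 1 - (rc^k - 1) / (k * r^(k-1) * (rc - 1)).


r^(k-1) = 2.3526
rc^k = 2.9562
eta = 0.5087 = 50.8728%

50.8728%


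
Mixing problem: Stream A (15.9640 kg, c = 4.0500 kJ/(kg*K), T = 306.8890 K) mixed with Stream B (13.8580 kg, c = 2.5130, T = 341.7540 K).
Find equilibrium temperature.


num = 31743.2985
den = 99.4794
Tf = 319.0943 K

319.0943 K


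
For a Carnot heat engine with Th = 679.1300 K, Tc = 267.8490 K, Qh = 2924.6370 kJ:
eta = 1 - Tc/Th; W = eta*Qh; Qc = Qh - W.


eta = 1 - 267.8490/679.1300 = 0.6056
W = 0.6056 * 2924.6370 = 1771.1596 kJ
Qc = 2924.6370 - 1771.1596 = 1153.4774 kJ

eta = 60.5600%, W = 1771.1596 kJ, Qc = 1153.4774 kJ


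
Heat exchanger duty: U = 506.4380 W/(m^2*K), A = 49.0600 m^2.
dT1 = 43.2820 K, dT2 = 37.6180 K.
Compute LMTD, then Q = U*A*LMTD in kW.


LMTD = 40.3838 K
Q = 506.4380 * 49.0600 * 40.3838 = 1003370.3074 W = 1003.3703 kW

1003.3703 kW


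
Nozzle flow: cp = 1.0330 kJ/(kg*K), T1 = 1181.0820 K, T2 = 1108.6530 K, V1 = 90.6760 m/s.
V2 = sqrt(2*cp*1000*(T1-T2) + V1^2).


dT = 72.4290 K
2*cp*1000*dT = 149638.3140
V1^2 = 8222.1370
V2 = sqrt(157860.4510) = 397.3166 m/s

397.3166 m/s


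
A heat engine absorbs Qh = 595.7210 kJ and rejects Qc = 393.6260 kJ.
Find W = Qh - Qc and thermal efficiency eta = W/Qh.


W = 595.7210 - 393.6260 = 202.0950 kJ
eta = 202.0950 / 595.7210 = 0.3392 = 33.9244%

W = 202.0950 kJ, eta = 33.9244%


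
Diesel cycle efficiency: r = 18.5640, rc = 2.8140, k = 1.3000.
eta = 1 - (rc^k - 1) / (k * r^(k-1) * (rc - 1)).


r^(k-1) = 2.4022
rc^k = 3.8381
eta = 0.4990 = 49.8983%

49.8983%


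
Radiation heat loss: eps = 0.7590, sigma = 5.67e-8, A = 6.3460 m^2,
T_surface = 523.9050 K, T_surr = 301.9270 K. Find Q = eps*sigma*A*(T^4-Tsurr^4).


T^4 = 7.5337e+10
Tsurr^4 = 8.3101e+09
Q = 0.7590 * 5.67e-8 * 6.3460 * 6.7027e+10 = 18305.2609 W

18305.2609 W


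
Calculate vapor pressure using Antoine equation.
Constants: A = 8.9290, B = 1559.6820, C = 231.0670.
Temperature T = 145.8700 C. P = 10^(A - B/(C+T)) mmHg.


C+T = 376.9370
B/(C+T) = 4.1378
log10(P) = 8.9290 - 4.1378 = 4.7912
P = 10^4.7912 = 61833.0982 mmHg

61833.0982 mmHg


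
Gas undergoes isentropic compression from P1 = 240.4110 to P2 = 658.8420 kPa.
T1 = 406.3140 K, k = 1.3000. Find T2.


(k-1)/k = 0.2308
(P2/P1)^exp = 1.2619
T2 = 406.3140 * 1.2619 = 512.7419 K

512.7419 K


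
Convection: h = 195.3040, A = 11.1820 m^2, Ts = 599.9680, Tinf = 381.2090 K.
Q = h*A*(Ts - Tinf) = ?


dT = 218.7590 K
Q = 195.3040 * 11.1820 * 218.7590 = 477745.4455 W

477745.4455 W


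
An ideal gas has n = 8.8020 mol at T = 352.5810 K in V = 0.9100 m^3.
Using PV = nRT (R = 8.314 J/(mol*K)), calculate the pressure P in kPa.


P = nRT/V = 8.8020 * 8.314 * 352.5810 / 0.9100
= 25801.8169 / 0.9100 = 28353.6450 Pa = 28.3536 kPa

28.3536 kPa


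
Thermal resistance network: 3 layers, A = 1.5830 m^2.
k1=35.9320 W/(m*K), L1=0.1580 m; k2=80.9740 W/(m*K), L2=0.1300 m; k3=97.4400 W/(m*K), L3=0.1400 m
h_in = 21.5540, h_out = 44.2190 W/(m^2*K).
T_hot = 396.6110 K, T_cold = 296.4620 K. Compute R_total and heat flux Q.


R_conv_in = 1/(21.5540*1.5830) = 0.0293
R_1 = 0.1580/(35.9320*1.5830) = 0.0028
R_2 = 0.1300/(80.9740*1.5830) = 0.0010
R_3 = 0.1400/(97.4400*1.5830) = 0.0009
R_conv_out = 1/(44.2190*1.5830) = 0.0143
R_total = 0.0483 K/W
Q = 100.1490 / 0.0483 = 2073.7402 W

R_total = 0.0483 K/W, Q = 2073.7402 W


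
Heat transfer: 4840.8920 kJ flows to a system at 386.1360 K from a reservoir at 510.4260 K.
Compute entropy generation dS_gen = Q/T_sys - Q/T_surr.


dS_sys = 4840.8920/386.1360 = 12.5368 kJ/K
dS_surr = -4840.8920/510.4260 = -9.4840 kJ/K
dS_gen = 12.5368 - 9.4840 = 3.0527 kJ/K (irreversible)

dS_gen = 3.0527 kJ/K, irreversible


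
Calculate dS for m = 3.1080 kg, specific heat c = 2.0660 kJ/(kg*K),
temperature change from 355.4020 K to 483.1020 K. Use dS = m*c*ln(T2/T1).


T2/T1 = 1.3593
ln(T2/T1) = 0.3070
dS = 3.1080 * 2.0660 * 0.3070 = 1.9711 kJ/K

1.9711 kJ/K


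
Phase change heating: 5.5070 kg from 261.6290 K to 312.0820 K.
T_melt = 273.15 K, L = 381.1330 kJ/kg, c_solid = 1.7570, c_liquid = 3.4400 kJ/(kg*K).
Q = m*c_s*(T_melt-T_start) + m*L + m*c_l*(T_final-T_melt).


Q1 (sensible, solid) = 5.5070 * 1.7570 * 11.5210 = 111.4749 kJ
Q2 (latent) = 5.5070 * 381.1330 = 2098.8994 kJ
Q3 (sensible, liquid) = 5.5070 * 3.4400 * 38.9320 = 737.5309 kJ
Q_total = 2947.9052 kJ

2947.9052 kJ


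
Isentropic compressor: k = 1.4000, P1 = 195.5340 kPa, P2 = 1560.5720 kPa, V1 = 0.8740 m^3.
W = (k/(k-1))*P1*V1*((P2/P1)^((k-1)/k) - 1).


(k-1)/k = 0.2857
(P2/P1)^exp = 1.8102
W = 3.5000 * 195.5340 * 0.8740 * (1.8102 - 1) = 484.6250 kJ

484.6250 kJ


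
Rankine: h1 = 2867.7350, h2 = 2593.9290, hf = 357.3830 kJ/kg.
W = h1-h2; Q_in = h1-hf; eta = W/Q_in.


W = 273.8060 kJ/kg
Q_in = 2510.3520 kJ/kg
eta = 0.1091 = 10.9071%

eta = 10.9071%


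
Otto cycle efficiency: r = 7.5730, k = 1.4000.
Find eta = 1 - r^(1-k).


r^(k-1) = 2.2475
eta = 1 - 1/2.2475 = 0.5551 = 55.5069%

55.5069%


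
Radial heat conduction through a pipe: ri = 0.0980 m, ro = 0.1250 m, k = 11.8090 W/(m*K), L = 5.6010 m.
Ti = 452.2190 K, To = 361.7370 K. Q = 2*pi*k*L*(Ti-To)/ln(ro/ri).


dT = 90.4820 K
ln(ro/ri) = 0.2433
Q = 2*pi*11.8090*5.6010*90.4820 / 0.2433 = 154524.0498 W

154524.0498 W


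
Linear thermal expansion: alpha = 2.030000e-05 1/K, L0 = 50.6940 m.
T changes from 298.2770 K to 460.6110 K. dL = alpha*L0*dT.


dT = 162.3340 K
dL = 2.030000e-05 * 50.6940 * 162.3340 = 0.167056 m
L_final = 50.861056 m

dL = 0.167056 m


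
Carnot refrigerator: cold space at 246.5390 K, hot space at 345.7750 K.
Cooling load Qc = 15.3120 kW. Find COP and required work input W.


COP = 246.5390 / 99.2360 = 2.4844
W = 15.3120 / 2.4844 = 6.1633 kW

COP = 2.4844, W = 6.1633 kW


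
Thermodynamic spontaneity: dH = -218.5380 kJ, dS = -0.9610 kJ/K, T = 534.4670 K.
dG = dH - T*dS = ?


T*dS = 534.4670 * -0.9610 = -513.6228 kJ
dG = -218.5380 + 513.6228 = 295.0848 kJ (non-spontaneous)

dG = 295.0848 kJ, non-spontaneous


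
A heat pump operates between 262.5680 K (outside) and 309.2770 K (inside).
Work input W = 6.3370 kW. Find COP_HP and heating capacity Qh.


COP = 309.2770 / 46.7090 = 6.6214
Qh = 6.6214 * 6.3370 = 41.9595 kW

COP = 6.6214, Qh = 41.9595 kW


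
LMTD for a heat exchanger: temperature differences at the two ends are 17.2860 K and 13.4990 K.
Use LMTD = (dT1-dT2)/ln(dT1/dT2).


dT1/dT2 = 1.2805
ln(dT1/dT2) = 0.2473
LMTD = 3.7870 / 0.2473 = 15.3145 K

15.3145 K


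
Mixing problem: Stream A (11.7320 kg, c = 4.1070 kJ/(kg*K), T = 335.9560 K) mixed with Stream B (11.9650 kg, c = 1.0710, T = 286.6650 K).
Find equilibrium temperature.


num = 19860.9497
den = 60.9978
Tf = 325.6009 K

325.6009 K


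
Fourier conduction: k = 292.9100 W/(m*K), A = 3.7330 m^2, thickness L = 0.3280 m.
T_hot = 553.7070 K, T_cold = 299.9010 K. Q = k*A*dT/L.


dT = 253.8060 K
Q = 292.9100 * 3.7330 * 253.8060 / 0.3280 = 846097.1452 W

846097.1452 W


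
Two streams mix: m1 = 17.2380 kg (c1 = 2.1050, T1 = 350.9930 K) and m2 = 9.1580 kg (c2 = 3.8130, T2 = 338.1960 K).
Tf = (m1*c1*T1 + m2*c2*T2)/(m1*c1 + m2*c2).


num = 24545.7482
den = 71.2054
Tf = 344.7173 K

344.7173 K


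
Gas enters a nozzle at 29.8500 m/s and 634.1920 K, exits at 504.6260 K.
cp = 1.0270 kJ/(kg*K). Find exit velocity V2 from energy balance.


dT = 129.5660 K
2*cp*1000*dT = 266128.5640
V1^2 = 891.0225
V2 = sqrt(267019.5865) = 516.7394 m/s

516.7394 m/s


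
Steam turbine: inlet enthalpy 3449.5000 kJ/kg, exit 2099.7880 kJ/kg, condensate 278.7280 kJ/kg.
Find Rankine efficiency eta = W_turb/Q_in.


W = 1349.7120 kJ/kg
Q_in = 3170.7720 kJ/kg
eta = 0.4257 = 42.5673%

eta = 42.5673%


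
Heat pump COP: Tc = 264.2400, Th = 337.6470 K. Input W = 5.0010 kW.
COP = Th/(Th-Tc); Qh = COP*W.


COP = 337.6470 / 73.4070 = 4.5997
Qh = 4.5997 * 5.0010 = 23.0029 kW

COP = 4.5997, Qh = 23.0029 kW


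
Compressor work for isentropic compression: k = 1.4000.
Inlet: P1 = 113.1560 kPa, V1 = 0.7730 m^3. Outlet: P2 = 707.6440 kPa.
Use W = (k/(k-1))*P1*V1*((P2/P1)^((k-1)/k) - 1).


(k-1)/k = 0.2857
(P2/P1)^exp = 1.6884
W = 3.5000 * 113.1560 * 0.7730 * (1.6884 - 1) = 210.7402 kJ

210.7402 kJ


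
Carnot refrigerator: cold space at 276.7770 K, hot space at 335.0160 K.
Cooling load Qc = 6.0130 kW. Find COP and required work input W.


COP = 276.7770 / 58.2390 = 4.7524
W = 6.0130 / 4.7524 = 1.2652 kW

COP = 4.7524, W = 1.2652 kW


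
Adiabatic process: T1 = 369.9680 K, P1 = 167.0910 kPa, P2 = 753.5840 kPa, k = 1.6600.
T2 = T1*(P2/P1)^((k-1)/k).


(k-1)/k = 0.3976
(P2/P1)^exp = 1.8201
T2 = 369.9680 * 1.8201 = 673.3785 K

673.3785 K


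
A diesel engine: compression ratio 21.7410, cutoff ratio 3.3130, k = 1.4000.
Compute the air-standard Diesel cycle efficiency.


r^(k-1) = 3.4270
rc^k = 5.3495
eta = 0.6081 = 60.8060%

60.8060%


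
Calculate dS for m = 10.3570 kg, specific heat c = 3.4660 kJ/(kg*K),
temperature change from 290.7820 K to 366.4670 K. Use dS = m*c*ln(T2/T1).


T2/T1 = 1.2603
ln(T2/T1) = 0.2313
dS = 10.3570 * 3.4660 * 0.2313 = 8.3043 kJ/K

8.3043 kJ/K


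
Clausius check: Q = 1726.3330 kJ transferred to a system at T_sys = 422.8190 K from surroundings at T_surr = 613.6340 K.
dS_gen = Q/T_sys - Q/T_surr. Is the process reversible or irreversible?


dS_sys = 1726.3330/422.8190 = 4.0829 kJ/K
dS_surr = -1726.3330/613.6340 = -2.8133 kJ/K
dS_gen = 4.0829 - 2.8133 = 1.2696 kJ/K (irreversible)

dS_gen = 1.2696 kJ/K, irreversible


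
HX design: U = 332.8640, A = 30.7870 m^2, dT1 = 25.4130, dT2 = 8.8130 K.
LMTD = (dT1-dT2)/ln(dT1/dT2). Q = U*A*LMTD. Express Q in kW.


LMTD = 15.6747 K
Q = 332.8640 * 30.7870 * 15.6747 = 160632.2767 W = 160.6323 kW

160.6323 kW


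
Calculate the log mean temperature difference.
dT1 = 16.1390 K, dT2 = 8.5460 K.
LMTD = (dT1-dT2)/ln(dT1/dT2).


dT1/dT2 = 1.8885
ln(dT1/dT2) = 0.6358
LMTD = 7.5930 / 0.6358 = 11.9429 K

11.9429 K


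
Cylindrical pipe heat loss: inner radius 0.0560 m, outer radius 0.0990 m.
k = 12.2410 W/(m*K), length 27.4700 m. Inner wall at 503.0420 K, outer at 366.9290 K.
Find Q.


dT = 136.1130 K
ln(ro/ri) = 0.5698
Q = 2*pi*12.2410*27.4700*136.1130 / 0.5698 = 504727.3702 W

504727.3702 W


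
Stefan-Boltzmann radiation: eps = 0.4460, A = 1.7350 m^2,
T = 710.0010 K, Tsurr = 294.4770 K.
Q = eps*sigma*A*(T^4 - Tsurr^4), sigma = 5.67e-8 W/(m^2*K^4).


T^4 = 2.5412e+11
Tsurr^4 = 7.5198e+09
Q = 0.4460 * 5.67e-8 * 1.7350 * 2.4660e+11 = 10819.5139 W

10819.5139 W


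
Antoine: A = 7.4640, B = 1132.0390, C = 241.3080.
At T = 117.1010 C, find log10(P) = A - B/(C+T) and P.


C+T = 358.4090
B/(C+T) = 3.1585
log10(P) = 7.4640 - 3.1585 = 4.3055
P = 10^4.3055 = 20206.3725 mmHg

20206.3725 mmHg


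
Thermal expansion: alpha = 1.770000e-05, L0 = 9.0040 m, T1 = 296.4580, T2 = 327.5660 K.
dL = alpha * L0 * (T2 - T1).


dT = 31.1080 K
dL = 1.770000e-05 * 9.0040 * 31.1080 = 0.004958 m
L_final = 9.008958 m

dL = 0.004958 m


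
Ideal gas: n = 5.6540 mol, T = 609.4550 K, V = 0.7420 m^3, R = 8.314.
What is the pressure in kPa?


P = nRT/V = 5.6540 * 8.314 * 609.4550 / 0.7420
= 28648.8682 / 0.7420 = 38610.3344 Pa = 38.6103 kPa

38.6103 kPa


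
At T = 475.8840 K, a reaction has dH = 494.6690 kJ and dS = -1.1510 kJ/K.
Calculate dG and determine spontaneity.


T*dS = 475.8840 * -1.1510 = -547.7425 kJ
dG = 494.6690 + 547.7425 = 1042.4115 kJ (non-spontaneous)

dG = 1042.4115 kJ, non-spontaneous


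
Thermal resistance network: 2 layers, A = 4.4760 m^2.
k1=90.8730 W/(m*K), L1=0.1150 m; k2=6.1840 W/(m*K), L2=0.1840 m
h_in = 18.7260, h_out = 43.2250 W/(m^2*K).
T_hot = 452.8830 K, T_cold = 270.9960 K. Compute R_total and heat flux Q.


R_conv_in = 1/(18.7260*4.4760) = 0.0119
R_1 = 0.1150/(90.8730*4.4760) = 0.0003
R_2 = 0.1840/(6.1840*4.4760) = 0.0066
R_conv_out = 1/(43.2250*4.4760) = 0.0052
R_total = 0.0240 K/W
Q = 181.8870 / 0.0240 = 7569.3131 W

R_total = 0.0240 K/W, Q = 7569.3131 W


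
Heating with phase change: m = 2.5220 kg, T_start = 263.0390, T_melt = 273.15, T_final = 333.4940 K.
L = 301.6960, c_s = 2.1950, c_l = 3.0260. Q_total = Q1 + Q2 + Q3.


Q1 (sensible, solid) = 2.5220 * 2.1950 * 10.1110 = 55.9724 kJ
Q2 (latent) = 2.5220 * 301.6960 = 760.8773 kJ
Q3 (sensible, liquid) = 2.5220 * 3.0260 * 60.3440 = 460.5196 kJ
Q_total = 1277.3693 kJ

1277.3693 kJ


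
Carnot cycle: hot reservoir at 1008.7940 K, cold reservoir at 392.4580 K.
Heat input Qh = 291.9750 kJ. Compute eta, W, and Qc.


eta = 1 - 392.4580/1008.7940 = 0.6110
W = 0.6110 * 291.9750 = 178.3860 kJ
Qc = 291.9750 - 178.3860 = 113.5890 kJ

eta = 61.0963%, W = 178.3860 kJ, Qc = 113.5890 kJ


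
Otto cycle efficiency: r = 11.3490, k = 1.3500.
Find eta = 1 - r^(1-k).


r^(k-1) = 2.3401
eta = 1 - 1/2.3401 = 0.5727 = 57.2669%

57.2669%


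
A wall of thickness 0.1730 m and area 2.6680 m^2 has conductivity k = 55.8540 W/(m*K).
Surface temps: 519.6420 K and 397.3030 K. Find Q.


dT = 122.3390 K
Q = 55.8540 * 2.6680 * 122.3390 / 0.1730 = 105380.1783 W

105380.1783 W


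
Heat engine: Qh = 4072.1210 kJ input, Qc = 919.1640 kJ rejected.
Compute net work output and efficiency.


W = 4072.1210 - 919.1640 = 3152.9570 kJ
eta = 3152.9570 / 4072.1210 = 0.7743 = 77.4279%

W = 3152.9570 kJ, eta = 77.4279%


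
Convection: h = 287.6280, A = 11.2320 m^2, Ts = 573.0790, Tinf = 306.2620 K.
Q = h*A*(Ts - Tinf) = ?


dT = 266.8170 K
Q = 287.6280 * 11.2320 * 266.8170 = 861989.0581 W

861989.0581 W


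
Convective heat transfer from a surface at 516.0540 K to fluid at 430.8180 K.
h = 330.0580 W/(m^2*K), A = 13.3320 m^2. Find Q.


dT = 85.2360 K
Q = 330.0580 * 13.3320 * 85.2360 = 375066.8054 W

375066.8054 W
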